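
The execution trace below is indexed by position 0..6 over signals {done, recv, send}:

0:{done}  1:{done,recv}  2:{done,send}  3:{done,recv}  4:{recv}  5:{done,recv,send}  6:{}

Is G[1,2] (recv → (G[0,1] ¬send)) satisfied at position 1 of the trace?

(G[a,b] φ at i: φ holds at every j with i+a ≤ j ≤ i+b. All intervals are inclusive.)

Check (recv → (G[0,1] ¬send)) at every j in [2,3]:
  j=2: antecedent false → ✓
  j=3: antecedent true; consequent holds on [3,4] → ✓
All positions satisfy it → formula holds.

Yes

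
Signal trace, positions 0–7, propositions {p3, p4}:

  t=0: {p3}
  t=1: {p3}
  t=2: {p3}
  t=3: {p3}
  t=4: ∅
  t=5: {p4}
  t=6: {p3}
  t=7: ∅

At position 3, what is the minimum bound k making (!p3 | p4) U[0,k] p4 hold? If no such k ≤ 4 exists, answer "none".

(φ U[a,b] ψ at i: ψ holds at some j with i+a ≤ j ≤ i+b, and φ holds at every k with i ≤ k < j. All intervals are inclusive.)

none

Need earliest j ≥ 3 with p4, and (!p3 | p4) at every k in [3,j-1].
  j=3: rhs fails.
  j=4: rhs fails.
  j=5: rhs holds but lhs fails at k=3.
  j=6: rhs fails.
  j=7: rhs fails.
No witness within the range → none.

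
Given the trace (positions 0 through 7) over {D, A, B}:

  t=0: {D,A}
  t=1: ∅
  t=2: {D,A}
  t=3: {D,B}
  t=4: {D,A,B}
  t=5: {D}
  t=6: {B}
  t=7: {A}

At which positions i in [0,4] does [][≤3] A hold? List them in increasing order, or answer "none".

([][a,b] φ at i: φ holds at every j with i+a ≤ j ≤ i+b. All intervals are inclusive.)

Evaluate at each i in [0,4]:
  i=0: ✗ (fails at j=1)
  i=1: ✗ (fails at j=1)
  i=2: ✗ (fails at j=3)
  i=3: ✗ (fails at j=3)
  i=4: ✗ (fails at j=5)

none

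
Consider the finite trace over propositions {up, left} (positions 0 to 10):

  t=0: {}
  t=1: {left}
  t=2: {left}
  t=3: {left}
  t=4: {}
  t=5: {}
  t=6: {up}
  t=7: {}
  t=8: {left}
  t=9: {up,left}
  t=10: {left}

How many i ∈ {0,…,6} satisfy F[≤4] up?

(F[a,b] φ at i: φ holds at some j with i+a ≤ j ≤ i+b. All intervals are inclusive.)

Evaluate at each i in [0,6]:
  i=0: ✗ (none in [0,4])
  i=1: ✗ (none in [1,5])
  i=2: ✓ (witness j=6)
  i=3: ✓ (witness j=6)
  i=4: ✓ (witness j=6)
  i=5: ✓ (witness j=6)
  i=6: ✓ (witness j=6)
Positions where it holds: {2, 3, 4, 5, 6} → 5.

5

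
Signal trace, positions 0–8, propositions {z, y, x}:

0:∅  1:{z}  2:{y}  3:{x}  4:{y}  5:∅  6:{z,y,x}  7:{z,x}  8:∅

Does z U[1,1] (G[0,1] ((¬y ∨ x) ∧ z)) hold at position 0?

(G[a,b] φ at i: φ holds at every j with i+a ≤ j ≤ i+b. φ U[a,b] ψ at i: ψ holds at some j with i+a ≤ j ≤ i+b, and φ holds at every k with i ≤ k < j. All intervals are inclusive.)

No

Need some j in [1,1] with G[0,1] ((¬y ∨ x) ∧ z), and z at every k in [0,j-1].
  j=1: G[0,1] ((¬y ∨ x) ∧ z) — fails at 2.
No j in the window works → until fails.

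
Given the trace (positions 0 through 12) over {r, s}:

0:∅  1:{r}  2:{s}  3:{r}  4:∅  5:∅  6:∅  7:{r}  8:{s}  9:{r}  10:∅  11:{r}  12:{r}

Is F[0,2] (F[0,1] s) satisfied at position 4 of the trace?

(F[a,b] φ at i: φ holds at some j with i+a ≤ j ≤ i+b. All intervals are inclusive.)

Check F[0,1] s at each j in [4,6]:
  j=4: fails (none in [4,5])
  j=5: fails (none in [5,6])
  j=6: fails (none in [6,7])
No position in the window satisfies it → formula fails.

Does not hold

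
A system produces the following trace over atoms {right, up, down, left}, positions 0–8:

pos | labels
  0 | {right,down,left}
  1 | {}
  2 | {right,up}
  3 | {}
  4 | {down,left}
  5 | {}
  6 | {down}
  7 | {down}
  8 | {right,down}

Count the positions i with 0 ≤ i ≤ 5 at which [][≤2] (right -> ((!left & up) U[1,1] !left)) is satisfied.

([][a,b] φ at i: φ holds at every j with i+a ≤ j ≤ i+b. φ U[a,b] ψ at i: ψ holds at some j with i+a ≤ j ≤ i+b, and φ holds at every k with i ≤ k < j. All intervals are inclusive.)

5

Evaluate at each i in [0,5]:
  i=0: ✗ (fails at j=0)
  i=1: ✓ (all of [1,3])
  i=2: ✓ (all of [2,4])
  i=3: ✓ (all of [3,5])
  i=4: ✓ (all of [4,6])
  i=5: ✓ (all of [5,7])
Positions where it holds: {1, 2, 3, 4, 5} → 5.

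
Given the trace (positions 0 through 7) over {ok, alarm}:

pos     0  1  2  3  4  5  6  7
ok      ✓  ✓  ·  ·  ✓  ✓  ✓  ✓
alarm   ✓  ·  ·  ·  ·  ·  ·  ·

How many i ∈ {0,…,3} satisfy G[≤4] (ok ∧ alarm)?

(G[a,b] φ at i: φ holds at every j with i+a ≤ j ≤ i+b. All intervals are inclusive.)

0

Evaluate at each i in [0,3]:
  i=0: ✗ (fails at j=1)
  i=1: ✗ (fails at j=1)
  i=2: ✗ (fails at j=2)
  i=3: ✗ (fails at j=3)
Positions where it holds: {} → 0.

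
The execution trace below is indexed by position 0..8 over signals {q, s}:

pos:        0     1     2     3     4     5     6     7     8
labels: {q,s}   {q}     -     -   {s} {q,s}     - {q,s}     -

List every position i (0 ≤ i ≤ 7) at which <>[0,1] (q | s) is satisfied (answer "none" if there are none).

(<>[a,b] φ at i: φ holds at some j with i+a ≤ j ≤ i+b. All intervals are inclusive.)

Evaluate at each i in [0,7]:
  i=0: ✓ (witness j=0)
  i=1: ✓ (witness j=1)
  i=2: ✗ (none in [2,3])
  i=3: ✓ (witness j=4)
  i=4: ✓ (witness j=4)
  i=5: ✓ (witness j=5)
  i=6: ✓ (witness j=7)
  i=7: ✓ (witness j=7)

0, 1, 3, 4, 5, 6, 7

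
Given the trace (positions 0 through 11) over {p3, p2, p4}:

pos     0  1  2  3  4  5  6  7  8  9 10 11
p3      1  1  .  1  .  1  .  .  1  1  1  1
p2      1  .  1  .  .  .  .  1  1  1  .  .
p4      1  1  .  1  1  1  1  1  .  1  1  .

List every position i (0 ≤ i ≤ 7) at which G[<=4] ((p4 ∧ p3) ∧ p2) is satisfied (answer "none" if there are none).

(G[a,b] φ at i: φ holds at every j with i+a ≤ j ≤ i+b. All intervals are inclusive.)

Evaluate at each i in [0,7]:
  i=0: ✗ (fails at j=1)
  i=1: ✗ (fails at j=1)
  i=2: ✗ (fails at j=2)
  i=3: ✗ (fails at j=3)
  i=4: ✗ (fails at j=4)
  i=5: ✗ (fails at j=5)
  i=6: ✗ (fails at j=6)
  i=7: ✗ (fails at j=7)

none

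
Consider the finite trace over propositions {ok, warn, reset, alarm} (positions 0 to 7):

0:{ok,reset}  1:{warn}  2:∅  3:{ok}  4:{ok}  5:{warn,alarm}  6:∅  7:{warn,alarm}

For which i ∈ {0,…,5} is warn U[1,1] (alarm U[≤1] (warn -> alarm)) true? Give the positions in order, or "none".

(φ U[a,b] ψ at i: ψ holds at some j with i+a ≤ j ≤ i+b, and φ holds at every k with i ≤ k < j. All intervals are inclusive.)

1, 5

Evaluate at each i in [0,5]:
  i=0: ✗ (no rhs in [1,1])
  i=1: ✓ (rhs at j=2; lhs holds on [1,1])
  i=2: ✗ (lhs fails at k=2 before rhs at j=3)
  i=3: ✗ (lhs fails at k=3 before rhs at j=4)
  i=4: ✗ (lhs fails at k=4 before rhs at j=5)
  i=5: ✓ (rhs at j=6; lhs holds on [5,5])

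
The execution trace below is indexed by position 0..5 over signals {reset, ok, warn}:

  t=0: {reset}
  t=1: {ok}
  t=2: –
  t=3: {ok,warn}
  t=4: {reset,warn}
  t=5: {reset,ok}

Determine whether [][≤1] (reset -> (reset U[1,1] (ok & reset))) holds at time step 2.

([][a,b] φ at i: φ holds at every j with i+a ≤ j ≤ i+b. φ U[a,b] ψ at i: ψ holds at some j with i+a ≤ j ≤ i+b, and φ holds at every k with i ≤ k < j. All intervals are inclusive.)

Holds

Check (reset -> (reset U[1,1] (ok & reset))) at every j in [2,3]:
  j=2: antecedent false → ✓
  j=3: antecedent false → ✓
All positions satisfy it → formula holds.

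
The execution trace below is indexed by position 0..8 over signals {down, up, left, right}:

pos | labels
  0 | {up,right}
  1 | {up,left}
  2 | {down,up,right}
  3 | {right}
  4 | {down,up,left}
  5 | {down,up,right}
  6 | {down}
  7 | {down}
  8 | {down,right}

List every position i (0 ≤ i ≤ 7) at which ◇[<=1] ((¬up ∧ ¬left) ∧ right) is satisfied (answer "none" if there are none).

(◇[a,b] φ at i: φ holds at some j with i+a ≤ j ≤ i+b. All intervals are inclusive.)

Evaluate at each i in [0,7]:
  i=0: ✗ (none in [0,1])
  i=1: ✗ (none in [1,2])
  i=2: ✓ (witness j=3)
  i=3: ✓ (witness j=3)
  i=4: ✗ (none in [4,5])
  i=5: ✗ (none in [5,6])
  i=6: ✗ (none in [6,7])
  i=7: ✓ (witness j=8)

2, 3, 7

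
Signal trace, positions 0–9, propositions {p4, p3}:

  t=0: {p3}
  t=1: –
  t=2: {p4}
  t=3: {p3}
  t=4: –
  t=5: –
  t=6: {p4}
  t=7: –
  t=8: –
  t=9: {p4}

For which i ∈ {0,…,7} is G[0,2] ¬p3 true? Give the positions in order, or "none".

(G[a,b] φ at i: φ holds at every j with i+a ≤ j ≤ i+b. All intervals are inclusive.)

Evaluate at each i in [0,7]:
  i=0: ✗ (fails at j=0)
  i=1: ✗ (fails at j=3)
  i=2: ✗ (fails at j=3)
  i=3: ✗ (fails at j=3)
  i=4: ✓ (all of [4,6])
  i=5: ✓ (all of [5,7])
  i=6: ✓ (all of [6,8])
  i=7: ✓ (all of [7,9])

4, 5, 6, 7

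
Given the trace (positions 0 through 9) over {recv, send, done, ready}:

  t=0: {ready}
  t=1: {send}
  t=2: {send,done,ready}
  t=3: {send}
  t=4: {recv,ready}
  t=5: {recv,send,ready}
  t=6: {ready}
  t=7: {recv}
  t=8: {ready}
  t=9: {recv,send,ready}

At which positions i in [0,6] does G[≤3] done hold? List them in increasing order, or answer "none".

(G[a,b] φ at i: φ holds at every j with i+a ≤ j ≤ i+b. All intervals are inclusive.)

none

Evaluate at each i in [0,6]:
  i=0: ✗ (fails at j=0)
  i=1: ✗ (fails at j=1)
  i=2: ✗ (fails at j=3)
  i=3: ✗ (fails at j=3)
  i=4: ✗ (fails at j=4)
  i=5: ✗ (fails at j=5)
  i=6: ✗ (fails at j=6)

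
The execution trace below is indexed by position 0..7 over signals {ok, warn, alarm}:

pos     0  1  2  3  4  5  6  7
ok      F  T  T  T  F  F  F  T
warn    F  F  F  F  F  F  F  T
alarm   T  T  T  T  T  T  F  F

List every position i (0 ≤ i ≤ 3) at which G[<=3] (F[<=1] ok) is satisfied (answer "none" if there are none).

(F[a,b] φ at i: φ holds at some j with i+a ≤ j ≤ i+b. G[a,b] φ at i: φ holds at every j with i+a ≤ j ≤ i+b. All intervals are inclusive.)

0

Evaluate at each i in [0,3]:
  i=0: ✓ (all of [0,3])
  i=1: ✗ (fails at j=4)
  i=2: ✗ (fails at j=4)
  i=3: ✗ (fails at j=4)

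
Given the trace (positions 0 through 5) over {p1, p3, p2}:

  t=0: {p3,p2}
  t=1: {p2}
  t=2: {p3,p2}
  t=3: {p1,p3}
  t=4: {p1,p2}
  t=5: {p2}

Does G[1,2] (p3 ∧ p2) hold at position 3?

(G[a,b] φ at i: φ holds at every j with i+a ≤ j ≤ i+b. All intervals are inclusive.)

Check (p3 ∧ p2) at every j in [4,5]:
  j=4: false
  j=5: false
Fails at j=4 → formula fails.

No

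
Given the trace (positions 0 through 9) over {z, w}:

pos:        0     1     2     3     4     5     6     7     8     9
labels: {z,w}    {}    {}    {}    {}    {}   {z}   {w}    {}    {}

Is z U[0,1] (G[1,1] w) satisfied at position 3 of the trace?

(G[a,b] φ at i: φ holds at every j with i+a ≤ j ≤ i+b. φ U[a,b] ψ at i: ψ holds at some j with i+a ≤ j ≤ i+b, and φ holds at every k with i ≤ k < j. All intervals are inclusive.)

Does not hold

Need some j in [3,4] with G[1,1] w, and z at every k in [3,j-1].
  j=3: G[1,1] w — fails at 4.
  j=4: G[1,1] w — fails at 5.
No j in the window works → until fails.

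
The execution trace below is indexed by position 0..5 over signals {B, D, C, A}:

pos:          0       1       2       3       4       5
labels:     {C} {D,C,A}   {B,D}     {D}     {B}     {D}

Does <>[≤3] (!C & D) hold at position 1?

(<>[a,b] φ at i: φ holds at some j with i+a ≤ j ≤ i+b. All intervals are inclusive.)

Check (!C & D) at each j in [1,4]:
  j=1: false
  j=2: true
  j=3: true
  j=4: false
Found at j=2 → formula holds.

True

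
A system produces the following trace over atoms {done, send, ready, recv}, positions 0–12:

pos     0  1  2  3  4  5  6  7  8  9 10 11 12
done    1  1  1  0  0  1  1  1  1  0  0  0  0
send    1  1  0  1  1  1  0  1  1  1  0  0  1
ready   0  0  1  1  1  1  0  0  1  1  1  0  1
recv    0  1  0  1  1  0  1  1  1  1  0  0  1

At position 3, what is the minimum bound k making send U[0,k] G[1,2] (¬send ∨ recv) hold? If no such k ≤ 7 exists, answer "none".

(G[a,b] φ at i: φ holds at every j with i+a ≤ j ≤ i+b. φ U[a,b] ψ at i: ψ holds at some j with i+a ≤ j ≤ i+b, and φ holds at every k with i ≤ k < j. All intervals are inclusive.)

2

Need earliest j ≥ 3 with G[1,2] (¬send ∨ recv), and send at every k in [3,j-1].
  j=3: rhs fails.
  j=4: rhs fails.
  j=5: rhs holds; lhs holds on [3,4]. k = 2.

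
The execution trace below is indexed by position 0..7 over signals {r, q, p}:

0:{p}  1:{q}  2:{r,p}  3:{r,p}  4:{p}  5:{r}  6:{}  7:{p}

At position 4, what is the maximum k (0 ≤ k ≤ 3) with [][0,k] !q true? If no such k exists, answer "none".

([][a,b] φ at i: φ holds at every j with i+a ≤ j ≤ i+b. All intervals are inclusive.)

3

!q must hold from j=4 onward; find where it first fails.
  j=4: holds
  j=5: holds
  j=6: holds
  j=7: holds
Holds through j=7; largest k = 3.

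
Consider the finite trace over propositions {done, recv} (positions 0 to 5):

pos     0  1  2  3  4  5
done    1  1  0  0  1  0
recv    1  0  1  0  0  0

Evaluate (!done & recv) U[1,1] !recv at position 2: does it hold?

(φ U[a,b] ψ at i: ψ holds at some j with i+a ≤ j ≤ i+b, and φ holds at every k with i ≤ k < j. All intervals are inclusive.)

Need some j in [3,3] with !recv, and (!done & recv) at every k in [2,j-1].
  j=3: !recv holds; (!done & recv) holds at every k in [2,2] → satisfied.

True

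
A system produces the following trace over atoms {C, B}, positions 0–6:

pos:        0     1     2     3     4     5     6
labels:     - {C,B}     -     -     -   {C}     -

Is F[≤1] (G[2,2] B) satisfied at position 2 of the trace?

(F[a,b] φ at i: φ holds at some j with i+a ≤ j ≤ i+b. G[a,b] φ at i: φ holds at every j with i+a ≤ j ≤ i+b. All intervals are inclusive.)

Check G[2,2] B at each j in [2,3]:
  j=2: fails at 4
  j=3: fails at 5
No position in the window satisfies it → formula fails.

False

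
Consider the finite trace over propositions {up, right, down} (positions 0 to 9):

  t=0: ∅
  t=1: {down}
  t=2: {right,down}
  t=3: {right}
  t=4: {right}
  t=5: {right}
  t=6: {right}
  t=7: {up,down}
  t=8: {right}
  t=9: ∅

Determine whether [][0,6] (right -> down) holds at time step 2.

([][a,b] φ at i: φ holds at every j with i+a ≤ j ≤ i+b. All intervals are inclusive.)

Check (right -> down) at every j in [2,8]:
  j=2: antecedent true; consequent true → ✓
  j=3: antecedent true; consequent false → ✗
  j=4: antecedent true; consequent false → ✗
  j=5: antecedent true; consequent false → ✗
  j=6: antecedent true; consequent false → ✗
  j=7: antecedent false → ✓
  j=8: antecedent true; consequent false → ✗
Fails at j=3 → formula fails.

No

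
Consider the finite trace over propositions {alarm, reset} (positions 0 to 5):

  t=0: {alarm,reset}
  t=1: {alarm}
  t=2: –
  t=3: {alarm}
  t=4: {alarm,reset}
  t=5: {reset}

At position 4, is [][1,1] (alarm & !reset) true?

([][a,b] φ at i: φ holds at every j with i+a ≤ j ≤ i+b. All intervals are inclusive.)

No

Check (alarm & !reset) at every j in [5,5]:
  j=5: false
Fails at j=5 → formula fails.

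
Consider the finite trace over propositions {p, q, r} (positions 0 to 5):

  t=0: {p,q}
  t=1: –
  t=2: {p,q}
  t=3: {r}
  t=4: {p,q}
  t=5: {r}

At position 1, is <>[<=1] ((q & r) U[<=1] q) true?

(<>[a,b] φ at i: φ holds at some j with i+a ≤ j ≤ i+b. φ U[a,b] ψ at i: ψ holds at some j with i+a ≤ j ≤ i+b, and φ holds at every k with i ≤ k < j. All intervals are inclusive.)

Check ((q & r) U[<=1] q) at each j in [1,2]:
  j=1: fails
  j=2: holds
Found at j=2 → formula holds.

True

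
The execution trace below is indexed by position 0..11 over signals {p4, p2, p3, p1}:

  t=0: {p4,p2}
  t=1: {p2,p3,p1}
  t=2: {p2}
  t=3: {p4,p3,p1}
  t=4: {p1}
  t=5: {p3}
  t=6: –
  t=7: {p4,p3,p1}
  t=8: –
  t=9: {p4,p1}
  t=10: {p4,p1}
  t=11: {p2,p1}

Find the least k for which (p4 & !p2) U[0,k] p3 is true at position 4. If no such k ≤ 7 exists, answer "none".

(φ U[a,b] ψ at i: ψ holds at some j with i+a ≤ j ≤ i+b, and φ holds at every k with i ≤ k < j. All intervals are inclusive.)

none

Need earliest j ≥ 4 with p3, and (p4 & !p2) at every k in [4,j-1].
  j=4: rhs fails.
  j=5: rhs holds but lhs fails at k=4.
  j=6: rhs fails.
  j=7: rhs holds but lhs fails at k=4.
  j=8: rhs fails.
  j=9: rhs fails.
  j=10: rhs fails.
  j=11: rhs fails.
No witness within the range → none.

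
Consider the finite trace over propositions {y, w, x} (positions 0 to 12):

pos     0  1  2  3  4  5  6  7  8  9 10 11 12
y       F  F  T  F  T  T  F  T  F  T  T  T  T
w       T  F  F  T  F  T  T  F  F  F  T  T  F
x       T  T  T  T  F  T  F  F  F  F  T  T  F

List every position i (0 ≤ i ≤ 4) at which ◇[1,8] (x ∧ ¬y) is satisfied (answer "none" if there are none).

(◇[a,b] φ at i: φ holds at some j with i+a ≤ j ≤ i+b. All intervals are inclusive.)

0, 1, 2

Evaluate at each i in [0,4]:
  i=0: ✓ (witness j=1)
  i=1: ✓ (witness j=3)
  i=2: ✓ (witness j=3)
  i=3: ✗ (none in [4,11])
  i=4: ✗ (none in [5,12])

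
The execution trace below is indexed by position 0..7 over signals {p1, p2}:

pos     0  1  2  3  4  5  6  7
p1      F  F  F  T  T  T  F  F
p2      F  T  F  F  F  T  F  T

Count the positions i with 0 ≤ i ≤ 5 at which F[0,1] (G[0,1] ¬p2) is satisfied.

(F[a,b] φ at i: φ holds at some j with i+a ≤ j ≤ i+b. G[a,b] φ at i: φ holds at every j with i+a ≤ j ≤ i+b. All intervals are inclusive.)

Evaluate at each i in [0,5]:
  i=0: ✗ (none in [0,1])
  i=1: ✓ (witness j=2)
  i=2: ✓ (witness j=2)
  i=3: ✓ (witness j=3)
  i=4: ✗ (none in [4,5])
  i=5: ✗ (none in [5,6])
Positions where it holds: {1, 2, 3} → 3.

3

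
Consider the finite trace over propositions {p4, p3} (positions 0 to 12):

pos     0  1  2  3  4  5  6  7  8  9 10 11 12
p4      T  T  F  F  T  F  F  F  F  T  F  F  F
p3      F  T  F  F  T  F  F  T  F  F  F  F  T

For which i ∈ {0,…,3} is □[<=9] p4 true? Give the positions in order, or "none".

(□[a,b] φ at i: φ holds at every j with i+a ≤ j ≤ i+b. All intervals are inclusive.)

none

Evaluate at each i in [0,3]:
  i=0: ✗ (fails at j=2)
  i=1: ✗ (fails at j=2)
  i=2: ✗ (fails at j=2)
  i=3: ✗ (fails at j=3)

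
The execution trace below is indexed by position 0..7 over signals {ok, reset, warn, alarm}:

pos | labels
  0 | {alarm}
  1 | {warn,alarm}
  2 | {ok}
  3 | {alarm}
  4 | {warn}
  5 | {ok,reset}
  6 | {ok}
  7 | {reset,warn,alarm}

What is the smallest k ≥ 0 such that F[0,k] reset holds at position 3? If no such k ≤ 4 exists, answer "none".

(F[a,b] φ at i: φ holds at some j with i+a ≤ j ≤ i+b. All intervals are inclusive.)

2

Scan j = 3,4,… for reset:
  j=3: fails
  j=4: fails
  j=5: holds
First hit at j=5, so smallest k = 5-3 = 2.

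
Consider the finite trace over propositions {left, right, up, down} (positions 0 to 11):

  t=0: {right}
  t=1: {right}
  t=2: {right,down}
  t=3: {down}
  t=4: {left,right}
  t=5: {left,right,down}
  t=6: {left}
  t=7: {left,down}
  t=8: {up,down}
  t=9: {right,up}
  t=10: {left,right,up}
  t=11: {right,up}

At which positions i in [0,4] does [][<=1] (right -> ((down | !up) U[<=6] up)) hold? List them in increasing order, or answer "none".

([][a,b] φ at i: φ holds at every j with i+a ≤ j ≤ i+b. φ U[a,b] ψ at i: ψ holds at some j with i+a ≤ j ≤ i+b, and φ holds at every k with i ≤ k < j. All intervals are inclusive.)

2, 3, 4

Evaluate at each i in [0,4]:
  i=0: ✗ (fails at j=0)
  i=1: ✗ (fails at j=1)
  i=2: ✓ (all of [2,3])
  i=3: ✓ (all of [3,4])
  i=4: ✓ (all of [4,5])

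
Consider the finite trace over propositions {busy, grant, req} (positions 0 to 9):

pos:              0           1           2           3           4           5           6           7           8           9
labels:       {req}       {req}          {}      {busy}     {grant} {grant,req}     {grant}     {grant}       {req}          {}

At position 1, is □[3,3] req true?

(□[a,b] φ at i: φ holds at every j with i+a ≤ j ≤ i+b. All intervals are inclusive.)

Check req at every j in [4,4]:
  j=4: false
Fails at j=4 → formula fails.

Does not hold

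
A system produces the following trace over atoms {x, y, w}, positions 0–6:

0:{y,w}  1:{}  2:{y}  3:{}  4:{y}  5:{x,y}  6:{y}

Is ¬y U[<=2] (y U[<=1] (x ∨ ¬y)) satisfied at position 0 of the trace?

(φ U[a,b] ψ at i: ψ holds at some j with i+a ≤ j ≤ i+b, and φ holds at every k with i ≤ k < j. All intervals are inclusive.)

Need some j in [0,2] with (y U[<=1] (x ∨ ¬y)), and ¬y at every k in [0,j-1].
  j=0: (y U[<=1] (x ∨ ¬y)) holds; no prefix to check → satisfied.

Yes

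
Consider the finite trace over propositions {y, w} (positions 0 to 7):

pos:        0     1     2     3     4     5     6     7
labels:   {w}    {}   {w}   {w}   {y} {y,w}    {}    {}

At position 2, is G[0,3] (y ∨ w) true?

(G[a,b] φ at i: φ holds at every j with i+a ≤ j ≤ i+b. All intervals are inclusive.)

Check (y ∨ w) at every j in [2,5]:
  j=2: true
  j=3: true
  j=4: true
  j=5: true
All positions satisfy it → formula holds.

True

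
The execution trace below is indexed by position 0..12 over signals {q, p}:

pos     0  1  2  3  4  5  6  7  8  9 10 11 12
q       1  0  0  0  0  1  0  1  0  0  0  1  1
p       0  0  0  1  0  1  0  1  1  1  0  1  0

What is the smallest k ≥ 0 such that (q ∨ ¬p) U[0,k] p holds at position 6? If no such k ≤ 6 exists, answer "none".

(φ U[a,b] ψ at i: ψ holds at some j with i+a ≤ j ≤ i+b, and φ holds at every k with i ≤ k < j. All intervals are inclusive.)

Need earliest j ≥ 6 with p, and (q ∨ ¬p) at every k in [6,j-1].
  j=6: rhs fails.
  j=7: rhs holds; lhs holds on [6,6]. k = 1.

1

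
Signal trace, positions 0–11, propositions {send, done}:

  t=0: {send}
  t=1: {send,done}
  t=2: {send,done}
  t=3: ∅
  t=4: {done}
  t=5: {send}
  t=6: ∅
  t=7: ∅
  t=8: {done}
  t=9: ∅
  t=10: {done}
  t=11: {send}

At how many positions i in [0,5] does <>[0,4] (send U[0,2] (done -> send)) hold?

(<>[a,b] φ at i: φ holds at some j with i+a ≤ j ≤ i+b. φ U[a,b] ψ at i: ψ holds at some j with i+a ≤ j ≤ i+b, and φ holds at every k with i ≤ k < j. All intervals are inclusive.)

Evaluate at each i in [0,5]:
  i=0: ✓ (witness j=0)
  i=1: ✓ (witness j=1)
  i=2: ✓ (witness j=2)
  i=3: ✓ (witness j=3)
  i=4: ✓ (witness j=5)
  i=5: ✓ (witness j=5)
Positions where it holds: {0, 1, 2, 3, 4, 5} → 6.

6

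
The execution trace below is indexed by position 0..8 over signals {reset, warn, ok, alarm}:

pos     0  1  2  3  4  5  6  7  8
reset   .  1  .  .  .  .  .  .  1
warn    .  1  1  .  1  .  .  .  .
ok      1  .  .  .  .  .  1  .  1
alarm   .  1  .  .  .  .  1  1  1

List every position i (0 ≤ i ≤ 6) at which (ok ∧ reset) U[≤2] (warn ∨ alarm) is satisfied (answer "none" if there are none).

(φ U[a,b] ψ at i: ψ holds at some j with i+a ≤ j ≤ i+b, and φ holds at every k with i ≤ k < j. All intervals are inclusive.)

Evaluate at each i in [0,6]:
  i=0: ✗ (lhs fails at k=0 before rhs at j=1)
  i=1: ✓ (rhs at j=1)
  i=2: ✓ (rhs at j=2)
  i=3: ✗ (lhs fails at k=3 before rhs at j=4)
  i=4: ✓ (rhs at j=4)
  i=5: ✗ (lhs fails at k=5 before rhs at j=6)
  i=6: ✓ (rhs at j=6)

1, 2, 4, 6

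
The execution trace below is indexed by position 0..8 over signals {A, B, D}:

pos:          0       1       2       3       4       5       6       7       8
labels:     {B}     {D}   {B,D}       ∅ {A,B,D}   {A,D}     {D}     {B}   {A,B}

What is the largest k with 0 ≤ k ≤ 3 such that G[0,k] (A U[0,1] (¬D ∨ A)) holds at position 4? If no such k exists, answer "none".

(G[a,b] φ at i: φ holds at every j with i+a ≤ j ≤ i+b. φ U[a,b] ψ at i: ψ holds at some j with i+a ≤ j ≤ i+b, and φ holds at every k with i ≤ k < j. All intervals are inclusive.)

1

(A U[0,1] (¬D ∨ A)) must hold from j=4 onward; find where it first fails.
  j=4: holds
  j=5: holds
  j=6: fails
Holds on [4,5], so largest k = 1.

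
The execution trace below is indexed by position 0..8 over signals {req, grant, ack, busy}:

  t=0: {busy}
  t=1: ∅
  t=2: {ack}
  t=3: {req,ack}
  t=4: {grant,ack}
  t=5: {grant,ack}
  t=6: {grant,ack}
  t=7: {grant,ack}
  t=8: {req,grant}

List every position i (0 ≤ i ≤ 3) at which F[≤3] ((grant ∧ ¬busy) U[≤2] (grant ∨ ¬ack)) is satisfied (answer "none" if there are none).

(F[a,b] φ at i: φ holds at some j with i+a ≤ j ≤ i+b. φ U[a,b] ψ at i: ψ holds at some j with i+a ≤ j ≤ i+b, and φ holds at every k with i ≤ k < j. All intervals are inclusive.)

0, 1, 2, 3

Evaluate at each i in [0,3]:
  i=0: ✓ (witness j=0)
  i=1: ✓ (witness j=1)
  i=2: ✓ (witness j=4)
  i=3: ✓ (witness j=4)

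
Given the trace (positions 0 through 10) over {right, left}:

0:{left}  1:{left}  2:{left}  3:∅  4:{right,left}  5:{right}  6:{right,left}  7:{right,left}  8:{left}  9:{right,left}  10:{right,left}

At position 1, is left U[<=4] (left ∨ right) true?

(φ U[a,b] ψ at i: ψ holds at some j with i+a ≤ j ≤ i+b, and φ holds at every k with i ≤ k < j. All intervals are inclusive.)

Yes

Need some j in [1,5] with (left ∨ right), and left at every k in [1,j-1].
  j=1: (left ∨ right) holds; no prefix to check → satisfied.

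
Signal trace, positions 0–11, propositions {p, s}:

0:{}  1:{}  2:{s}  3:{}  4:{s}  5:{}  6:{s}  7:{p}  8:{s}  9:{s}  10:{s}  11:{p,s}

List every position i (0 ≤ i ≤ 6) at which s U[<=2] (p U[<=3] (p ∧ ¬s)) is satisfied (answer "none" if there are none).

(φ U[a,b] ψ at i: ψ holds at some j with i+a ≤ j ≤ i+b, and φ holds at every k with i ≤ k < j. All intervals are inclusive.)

6

Evaluate at each i in [0,6]:
  i=0: ✗ (no rhs in [0,2])
  i=1: ✗ (no rhs in [1,3])
  i=2: ✗ (no rhs in [2,4])
  i=3: ✗ (no rhs in [3,5])
  i=4: ✗ (no rhs in [4,6])
  i=5: ✗ (lhs fails at k=5 before rhs at j=7)
  i=6: ✓ (rhs at j=7; lhs holds on [6,6])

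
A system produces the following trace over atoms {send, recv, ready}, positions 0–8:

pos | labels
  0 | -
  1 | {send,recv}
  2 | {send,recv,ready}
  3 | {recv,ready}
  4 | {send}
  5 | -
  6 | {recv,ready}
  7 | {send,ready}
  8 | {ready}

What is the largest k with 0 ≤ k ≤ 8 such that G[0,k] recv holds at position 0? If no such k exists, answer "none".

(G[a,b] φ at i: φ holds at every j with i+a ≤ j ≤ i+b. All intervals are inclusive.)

none

recv must hold from j=0 onward; find where it first fails.
  j=0: fails → no k works.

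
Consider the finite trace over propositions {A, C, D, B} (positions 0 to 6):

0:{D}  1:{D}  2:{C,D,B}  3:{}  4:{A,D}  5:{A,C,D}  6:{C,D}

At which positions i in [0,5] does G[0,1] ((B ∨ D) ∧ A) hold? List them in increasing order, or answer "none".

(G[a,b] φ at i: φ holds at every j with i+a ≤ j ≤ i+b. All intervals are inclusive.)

Evaluate at each i in [0,5]:
  i=0: ✗ (fails at j=0)
  i=1: ✗ (fails at j=1)
  i=2: ✗ (fails at j=2)
  i=3: ✗ (fails at j=3)
  i=4: ✓ (all of [4,5])
  i=5: ✗ (fails at j=6)

4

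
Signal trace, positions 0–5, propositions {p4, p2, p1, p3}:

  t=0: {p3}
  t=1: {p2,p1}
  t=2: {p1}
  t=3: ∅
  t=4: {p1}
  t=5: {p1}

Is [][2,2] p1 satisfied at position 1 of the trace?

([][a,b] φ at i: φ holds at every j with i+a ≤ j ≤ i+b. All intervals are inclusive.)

Check p1 at every j in [3,3]:
  j=3: false
Fails at j=3 → formula fails.

False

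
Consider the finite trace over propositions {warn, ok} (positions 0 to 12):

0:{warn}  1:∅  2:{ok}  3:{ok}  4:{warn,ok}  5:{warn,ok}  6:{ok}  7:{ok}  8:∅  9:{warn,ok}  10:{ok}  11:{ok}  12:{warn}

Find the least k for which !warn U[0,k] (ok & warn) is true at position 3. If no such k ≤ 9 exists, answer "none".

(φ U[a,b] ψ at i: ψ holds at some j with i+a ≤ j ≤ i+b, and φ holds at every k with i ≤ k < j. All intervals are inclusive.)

Need earliest j ≥ 3 with (ok & warn), and !warn at every k in [3,j-1].
  j=3: rhs fails.
  j=4: rhs holds; lhs holds on [3,3]. k = 1.

1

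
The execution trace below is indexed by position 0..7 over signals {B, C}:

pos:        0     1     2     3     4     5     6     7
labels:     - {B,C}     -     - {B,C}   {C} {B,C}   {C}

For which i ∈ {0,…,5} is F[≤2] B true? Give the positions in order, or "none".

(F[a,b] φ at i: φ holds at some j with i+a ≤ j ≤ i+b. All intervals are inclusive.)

Evaluate at each i in [0,5]:
  i=0: ✓ (witness j=1)
  i=1: ✓ (witness j=1)
  i=2: ✓ (witness j=4)
  i=3: ✓ (witness j=4)
  i=4: ✓ (witness j=4)
  i=5: ✓ (witness j=6)

0, 1, 2, 3, 4, 5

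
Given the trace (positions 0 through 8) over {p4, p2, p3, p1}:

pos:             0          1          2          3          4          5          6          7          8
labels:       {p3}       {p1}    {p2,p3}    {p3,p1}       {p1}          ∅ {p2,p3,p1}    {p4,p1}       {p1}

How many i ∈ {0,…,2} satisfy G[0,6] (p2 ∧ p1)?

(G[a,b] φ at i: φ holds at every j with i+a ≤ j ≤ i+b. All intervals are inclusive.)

Evaluate at each i in [0,2]:
  i=0: ✗ (fails at j=0)
  i=1: ✗ (fails at j=1)
  i=2: ✗ (fails at j=2)
Positions where it holds: {} → 0.

0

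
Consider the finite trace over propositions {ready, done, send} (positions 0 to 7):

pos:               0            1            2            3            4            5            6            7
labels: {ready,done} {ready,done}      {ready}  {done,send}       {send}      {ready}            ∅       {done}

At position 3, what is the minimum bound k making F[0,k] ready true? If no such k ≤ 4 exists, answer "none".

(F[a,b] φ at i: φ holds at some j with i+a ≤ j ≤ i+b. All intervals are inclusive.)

2

Scan j = 3,4,… for ready:
  j=3: fails
  j=4: fails
  j=5: holds
First hit at j=5, so smallest k = 5-3 = 2.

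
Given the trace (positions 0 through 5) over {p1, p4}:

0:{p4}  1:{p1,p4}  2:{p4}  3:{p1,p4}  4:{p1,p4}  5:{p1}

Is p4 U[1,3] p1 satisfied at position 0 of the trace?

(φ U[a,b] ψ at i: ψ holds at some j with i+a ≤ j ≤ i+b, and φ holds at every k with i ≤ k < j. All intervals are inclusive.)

Yes

Need some j in [1,3] with p1, and p4 at every k in [0,j-1].
  j=1: p1 holds; p4 holds at every k in [0,0] → satisfied.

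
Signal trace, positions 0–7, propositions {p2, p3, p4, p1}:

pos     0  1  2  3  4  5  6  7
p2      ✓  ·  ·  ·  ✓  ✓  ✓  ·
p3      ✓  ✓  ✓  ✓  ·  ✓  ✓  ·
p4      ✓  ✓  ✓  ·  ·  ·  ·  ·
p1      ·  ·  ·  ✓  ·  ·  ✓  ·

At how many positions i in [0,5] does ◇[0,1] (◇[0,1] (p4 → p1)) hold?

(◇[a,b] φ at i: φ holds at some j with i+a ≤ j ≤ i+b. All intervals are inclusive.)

Evaluate at each i in [0,5]:
  i=0: ✗ (none in [0,1])
  i=1: ✓ (witness j=2)
  i=2: ✓ (witness j=2)
  i=3: ✓ (witness j=3)
  i=4: ✓ (witness j=4)
  i=5: ✓ (witness j=5)
Positions where it holds: {1, 2, 3, 4, 5} → 5.

5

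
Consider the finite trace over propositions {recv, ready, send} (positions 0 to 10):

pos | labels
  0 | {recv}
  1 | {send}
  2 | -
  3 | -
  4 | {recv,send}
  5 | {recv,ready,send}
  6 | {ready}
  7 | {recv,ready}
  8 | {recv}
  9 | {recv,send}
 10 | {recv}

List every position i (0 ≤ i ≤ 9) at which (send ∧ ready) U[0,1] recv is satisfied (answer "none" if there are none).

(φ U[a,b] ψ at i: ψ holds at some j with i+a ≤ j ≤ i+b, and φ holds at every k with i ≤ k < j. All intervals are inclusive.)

0, 4, 5, 7, 8, 9

Evaluate at each i in [0,9]:
  i=0: ✓ (rhs at j=0)
  i=1: ✗ (no rhs in [1,2])
  i=2: ✗ (no rhs in [2,3])
  i=3: ✗ (lhs fails at k=3 before rhs at j=4)
  i=4: ✓ (rhs at j=4)
  i=5: ✓ (rhs at j=5)
  i=6: ✗ (lhs fails at k=6 before rhs at j=7)
  i=7: ✓ (rhs at j=7)
  i=8: ✓ (rhs at j=8)
  i=9: ✓ (rhs at j=9)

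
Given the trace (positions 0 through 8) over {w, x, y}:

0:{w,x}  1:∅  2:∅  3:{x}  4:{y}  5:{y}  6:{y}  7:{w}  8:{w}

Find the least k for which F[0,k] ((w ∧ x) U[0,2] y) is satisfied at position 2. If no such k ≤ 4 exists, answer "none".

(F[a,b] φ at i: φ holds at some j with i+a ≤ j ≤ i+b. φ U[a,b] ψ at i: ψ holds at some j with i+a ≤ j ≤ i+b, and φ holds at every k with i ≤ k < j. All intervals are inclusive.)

Scan j = 2,3,… for ((w ∧ x) U[0,2] y):
  j=2: fails
  j=3: fails
  j=4: holds
First hit at j=4, so smallest k = 4-2 = 2.

2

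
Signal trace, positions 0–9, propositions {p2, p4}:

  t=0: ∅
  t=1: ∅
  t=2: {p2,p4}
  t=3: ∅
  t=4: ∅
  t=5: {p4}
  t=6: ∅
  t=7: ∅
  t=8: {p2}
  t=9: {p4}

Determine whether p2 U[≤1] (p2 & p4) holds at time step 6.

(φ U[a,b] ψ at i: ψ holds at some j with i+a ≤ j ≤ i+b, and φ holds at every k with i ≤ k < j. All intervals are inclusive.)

False

Need some j in [6,7] with (p2 & p4), and p2 at every k in [6,j-1].
  j=6: (p2 & p4) false.
  j=7: (p2 & p4) false.
No j in the window works → until fails.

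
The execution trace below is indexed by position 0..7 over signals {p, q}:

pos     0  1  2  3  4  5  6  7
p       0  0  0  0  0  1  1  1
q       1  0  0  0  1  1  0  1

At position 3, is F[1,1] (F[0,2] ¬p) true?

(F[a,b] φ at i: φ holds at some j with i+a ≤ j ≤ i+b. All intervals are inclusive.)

Holds

Check F[0,2] ¬p at each j in [4,4]:
  j=4: holds (witness at 4)
Found at j=4 → formula holds.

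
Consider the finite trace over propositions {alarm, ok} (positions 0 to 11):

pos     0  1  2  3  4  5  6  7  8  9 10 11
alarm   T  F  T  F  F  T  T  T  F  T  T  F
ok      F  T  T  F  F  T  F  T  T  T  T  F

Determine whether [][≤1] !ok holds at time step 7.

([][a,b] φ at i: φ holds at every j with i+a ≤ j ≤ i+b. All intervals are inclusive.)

Check !ok at every j in [7,8]:
  j=7: false
  j=8: false
Fails at j=7 → formula fails.

False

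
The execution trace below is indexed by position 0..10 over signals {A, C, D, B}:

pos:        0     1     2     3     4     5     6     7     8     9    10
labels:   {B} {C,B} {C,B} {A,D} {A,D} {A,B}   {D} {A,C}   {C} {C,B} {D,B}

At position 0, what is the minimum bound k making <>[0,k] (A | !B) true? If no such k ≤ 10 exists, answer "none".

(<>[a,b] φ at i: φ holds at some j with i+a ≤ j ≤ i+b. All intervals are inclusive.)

3

Scan j = 0,1,… for (A | !B):
  j=0: fails
  j=1: fails
  j=2: fails
  j=3: holds
First hit at j=3, so smallest k = 3-0 = 3.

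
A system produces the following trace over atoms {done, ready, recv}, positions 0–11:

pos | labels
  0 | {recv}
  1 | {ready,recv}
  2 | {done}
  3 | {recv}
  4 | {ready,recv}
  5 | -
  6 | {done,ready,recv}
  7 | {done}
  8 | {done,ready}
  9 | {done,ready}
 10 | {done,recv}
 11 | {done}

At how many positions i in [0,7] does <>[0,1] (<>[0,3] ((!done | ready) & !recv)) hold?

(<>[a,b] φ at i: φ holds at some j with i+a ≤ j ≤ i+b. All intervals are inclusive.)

7

Evaluate at each i in [0,7]:
  i=0: ✗ (none in [0,1])
  i=1: ✓ (witness j=2)
  i=2: ✓ (witness j=2)
  i=3: ✓ (witness j=3)
  i=4: ✓ (witness j=4)
  i=5: ✓ (witness j=5)
  i=6: ✓ (witness j=6)
  i=7: ✓ (witness j=7)
Positions where it holds: {1, 2, 3, 4, 5, 6, 7} → 7.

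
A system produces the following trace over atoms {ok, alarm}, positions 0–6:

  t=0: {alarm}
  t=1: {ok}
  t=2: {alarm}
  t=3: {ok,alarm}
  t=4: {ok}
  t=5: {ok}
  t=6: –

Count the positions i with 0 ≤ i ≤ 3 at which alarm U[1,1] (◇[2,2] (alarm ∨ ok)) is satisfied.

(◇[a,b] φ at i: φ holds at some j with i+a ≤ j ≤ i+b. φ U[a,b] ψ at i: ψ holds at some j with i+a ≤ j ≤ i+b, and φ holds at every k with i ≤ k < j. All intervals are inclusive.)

2

Evaluate at each i in [0,3]:
  i=0: ✓ (rhs at j=1; lhs holds on [0,0])
  i=1: ✗ (lhs fails at k=1 before rhs at j=2)
  i=2: ✓ (rhs at j=3; lhs holds on [2,2])
  i=3: ✗ (no rhs in [4,4])
Positions where it holds: {0, 2} → 2.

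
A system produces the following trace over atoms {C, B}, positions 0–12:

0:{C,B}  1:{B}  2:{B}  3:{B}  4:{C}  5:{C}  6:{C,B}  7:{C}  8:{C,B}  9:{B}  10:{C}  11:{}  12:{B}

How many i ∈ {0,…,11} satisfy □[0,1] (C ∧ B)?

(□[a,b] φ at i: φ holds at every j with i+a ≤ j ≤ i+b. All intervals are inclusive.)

0

Evaluate at each i in [0,11]:
  i=0: ✗ (fails at j=1)
  i=1: ✗ (fails at j=1)
  i=2: ✗ (fails at j=2)
  i=3: ✗ (fails at j=3)
  i=4: ✗ (fails at j=4)
  i=5: ✗ (fails at j=5)
  i=6: ✗ (fails at j=7)
  i=7: ✗ (fails at j=7)
  i=8: ✗ (fails at j=9)
  i=9: ✗ (fails at j=9)
  i=10: ✗ (fails at j=10)
  i=11: ✗ (fails at j=11)
Positions where it holds: {} → 0.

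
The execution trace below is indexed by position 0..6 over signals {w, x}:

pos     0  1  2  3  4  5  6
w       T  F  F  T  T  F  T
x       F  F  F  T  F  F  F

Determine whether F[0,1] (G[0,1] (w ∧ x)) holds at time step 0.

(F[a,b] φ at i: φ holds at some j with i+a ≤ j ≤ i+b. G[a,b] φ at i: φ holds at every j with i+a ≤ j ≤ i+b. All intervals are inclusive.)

Check G[0,1] (w ∧ x) at each j in [0,1]:
  j=0: fails at 0
  j=1: fails at 1
No position in the window satisfies it → formula fails.

Does not hold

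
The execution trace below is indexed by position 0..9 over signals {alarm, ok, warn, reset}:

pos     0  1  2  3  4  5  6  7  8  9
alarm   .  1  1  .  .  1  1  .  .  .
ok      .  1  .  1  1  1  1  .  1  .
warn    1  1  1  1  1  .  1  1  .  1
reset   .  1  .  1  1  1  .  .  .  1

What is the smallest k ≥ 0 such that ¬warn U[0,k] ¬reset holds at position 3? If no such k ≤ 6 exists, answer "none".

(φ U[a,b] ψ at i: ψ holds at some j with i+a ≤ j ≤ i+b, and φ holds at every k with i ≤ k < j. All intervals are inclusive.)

Need earliest j ≥ 3 with ¬reset, and ¬warn at every k in [3,j-1].
  j=3: rhs fails.
  j=4: rhs fails.
  j=5: rhs fails.
  j=6: rhs holds but lhs fails at k=3.
  j=7: rhs holds but lhs fails at k=3.
  j=8: rhs holds but lhs fails at k=3.
  j=9: rhs fails.
No witness within the range → none.

none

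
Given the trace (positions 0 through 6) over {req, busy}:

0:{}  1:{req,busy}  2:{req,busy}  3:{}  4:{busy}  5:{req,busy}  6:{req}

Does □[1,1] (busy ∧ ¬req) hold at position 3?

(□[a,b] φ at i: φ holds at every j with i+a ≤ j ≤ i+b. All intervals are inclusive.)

Holds

Check (busy ∧ ¬req) at every j in [4,4]:
  j=4: true
All positions satisfy it → formula holds.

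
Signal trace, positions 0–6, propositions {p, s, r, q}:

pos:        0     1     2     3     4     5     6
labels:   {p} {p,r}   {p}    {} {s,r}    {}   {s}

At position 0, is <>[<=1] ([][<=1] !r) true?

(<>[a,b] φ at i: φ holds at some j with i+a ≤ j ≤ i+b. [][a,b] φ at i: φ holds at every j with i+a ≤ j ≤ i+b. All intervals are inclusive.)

Does not hold

Check [][<=1] !r at each j in [0,1]:
  j=0: fails at 1
  j=1: fails at 1
No position in the window satisfies it → formula fails.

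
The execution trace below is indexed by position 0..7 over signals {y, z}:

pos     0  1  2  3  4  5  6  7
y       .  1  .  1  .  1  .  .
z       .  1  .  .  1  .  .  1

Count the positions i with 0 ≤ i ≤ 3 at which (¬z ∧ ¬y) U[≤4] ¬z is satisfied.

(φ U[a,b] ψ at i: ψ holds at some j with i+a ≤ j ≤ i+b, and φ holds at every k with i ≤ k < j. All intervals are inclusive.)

Evaluate at each i in [0,3]:
  i=0: ✓ (rhs at j=0)
  i=1: ✗ (lhs fails at k=1 before rhs at j=2)
  i=2: ✓ (rhs at j=2)
  i=3: ✓ (rhs at j=3)
Positions where it holds: {0, 2, 3} → 3.

3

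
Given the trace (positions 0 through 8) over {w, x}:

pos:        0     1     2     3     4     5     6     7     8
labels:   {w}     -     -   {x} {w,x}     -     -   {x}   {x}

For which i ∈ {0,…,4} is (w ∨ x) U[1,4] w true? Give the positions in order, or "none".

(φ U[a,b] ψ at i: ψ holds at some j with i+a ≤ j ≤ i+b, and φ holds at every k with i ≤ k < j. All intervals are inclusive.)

3

Evaluate at each i in [0,4]:
  i=0: ✗ (lhs fails at k=1 before rhs at j=4)
  i=1: ✗ (lhs fails at k=1 before rhs at j=4)
  i=2: ✗ (lhs fails at k=2 before rhs at j=4)
  i=3: ✓ (rhs at j=4; lhs holds on [3,3])
  i=4: ✗ (no rhs in [5,8])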